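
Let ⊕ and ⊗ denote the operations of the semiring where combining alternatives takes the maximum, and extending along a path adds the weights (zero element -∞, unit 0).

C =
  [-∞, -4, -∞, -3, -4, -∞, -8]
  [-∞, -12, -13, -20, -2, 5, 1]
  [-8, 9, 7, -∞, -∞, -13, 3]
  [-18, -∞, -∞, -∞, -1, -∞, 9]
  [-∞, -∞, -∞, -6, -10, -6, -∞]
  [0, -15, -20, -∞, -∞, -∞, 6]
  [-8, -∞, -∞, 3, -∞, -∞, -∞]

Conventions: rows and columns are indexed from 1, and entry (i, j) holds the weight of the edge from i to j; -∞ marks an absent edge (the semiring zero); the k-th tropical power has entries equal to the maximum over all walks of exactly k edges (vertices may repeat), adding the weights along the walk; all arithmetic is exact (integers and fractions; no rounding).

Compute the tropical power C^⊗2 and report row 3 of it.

C^⊗2:
  [-16, -16, -17, -5, -4, 1, 6]
  [5, -4, -6, 4, -12, -7, 11]
  [-1, 16, 14, 6, 7, 14, 10]
  [1, -22, -∞, 12, -11, -7, -26]
  [-6, -21, -26, -16, -7, -16, 3]
  [-2, -4, -13, 9, -4, -10, -8]
  [-15, -12, -∞, -11, 2, -∞, 12]
Answer: row 3 of C^⊗2 = [-1, 16, 14, 6, 7, 14, 10]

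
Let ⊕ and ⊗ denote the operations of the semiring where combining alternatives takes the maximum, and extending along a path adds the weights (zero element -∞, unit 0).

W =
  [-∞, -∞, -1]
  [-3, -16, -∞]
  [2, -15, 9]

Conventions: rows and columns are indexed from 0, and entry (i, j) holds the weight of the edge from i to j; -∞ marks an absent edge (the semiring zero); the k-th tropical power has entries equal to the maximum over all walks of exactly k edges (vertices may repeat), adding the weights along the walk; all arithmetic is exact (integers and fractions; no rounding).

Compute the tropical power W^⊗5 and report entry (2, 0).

W^⊗2:
  [1, -16, 8]
  [-19, -32, -4]
  [11, -6, 18]
W^⊗3:
  [10, -7, 17]
  [-2, -19, 5]
  [20, 3, 27]
W^⊗4:
  [19, 2, 26]
  [7, -10, 14]
  [29, 12, 36]
W^⊗5:
  [28, 11, 35]
  [16, -1, 23]
  [38, 21, 45]
Key observation: the optimum is the walk 2->2->2->2->2->0, with weight 9 + 9 + 9 + 9 + 2 = 38.
Optimal value attained by: walk 2->2->2->2->2->0.
Answer: (W^⊗5)[2][0] = 38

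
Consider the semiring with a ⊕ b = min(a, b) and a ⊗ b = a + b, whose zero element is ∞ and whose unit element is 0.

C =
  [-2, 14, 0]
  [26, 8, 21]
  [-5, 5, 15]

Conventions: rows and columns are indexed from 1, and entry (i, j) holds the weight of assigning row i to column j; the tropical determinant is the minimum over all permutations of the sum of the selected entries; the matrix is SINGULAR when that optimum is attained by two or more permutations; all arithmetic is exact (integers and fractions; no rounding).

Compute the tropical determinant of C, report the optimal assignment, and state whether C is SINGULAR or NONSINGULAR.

σ = (1, 2, 3): (-2) + 8 + 15 = 21
σ = (1, 3, 2): (-2) + 21 + 5 = 24
σ = (2, 1, 3): 14 + 26 + 15 = 55
σ = (2, 3, 1): 14 + 21 + (-5) = 30
σ = (3, 1, 2): 0 + 26 + 5 = 31
σ = (3, 2, 1): 0 + 8 + (-5) = 3
Optimal value attained by: σ = (3, 2, 1).
Answer: det⊕(C) = 3; verdict: NONSINGULAR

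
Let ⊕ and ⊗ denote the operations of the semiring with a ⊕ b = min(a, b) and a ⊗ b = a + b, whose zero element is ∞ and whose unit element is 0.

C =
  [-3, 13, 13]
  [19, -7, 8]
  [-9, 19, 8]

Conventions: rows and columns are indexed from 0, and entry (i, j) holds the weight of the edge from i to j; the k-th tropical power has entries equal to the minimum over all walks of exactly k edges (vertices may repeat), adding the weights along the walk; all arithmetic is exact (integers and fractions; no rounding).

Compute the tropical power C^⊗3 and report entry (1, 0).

C^⊗2:
  [-6, 6, 10]
  [-1, -14, 1]
  [-12, 4, 4]
C^⊗3:
  [-9, -1, 7]
  [-8, -21, -6]
  [-15, -3, 1]
Key observation: the optimum is the walk 1->1->2->0, with weight (-7) + 8 + (-9) = -8.
Optimal value attained by: walk 1->1->2->0.
Answer: (C^⊗3)[1][0] = -8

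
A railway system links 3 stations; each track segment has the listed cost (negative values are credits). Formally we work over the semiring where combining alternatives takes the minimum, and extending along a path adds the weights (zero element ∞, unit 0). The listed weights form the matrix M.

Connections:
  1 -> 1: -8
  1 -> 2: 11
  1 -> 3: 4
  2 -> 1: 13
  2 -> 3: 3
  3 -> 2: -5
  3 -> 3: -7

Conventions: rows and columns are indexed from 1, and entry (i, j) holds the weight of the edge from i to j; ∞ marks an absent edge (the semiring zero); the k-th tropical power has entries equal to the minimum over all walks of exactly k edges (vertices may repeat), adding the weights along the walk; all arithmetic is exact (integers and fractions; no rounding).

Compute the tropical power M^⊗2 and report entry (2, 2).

M^⊗2:
  [-16, -1, -4]
  [5, -2, -4]
  [8, -12, -14]
Key observation: the optimum is the walk 2->3->2, with weight 3 + (-5) = -2.
Optimal value attained by: walk 2->3->2.
Answer: (M^⊗2)[2][2] = -2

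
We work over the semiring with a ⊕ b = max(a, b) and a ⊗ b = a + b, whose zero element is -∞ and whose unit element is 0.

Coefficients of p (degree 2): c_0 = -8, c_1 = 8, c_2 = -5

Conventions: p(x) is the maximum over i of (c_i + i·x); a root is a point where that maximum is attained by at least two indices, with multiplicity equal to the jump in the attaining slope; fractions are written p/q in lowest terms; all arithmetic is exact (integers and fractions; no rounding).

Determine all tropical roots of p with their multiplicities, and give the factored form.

hull edge (i=0, c=-8) to (i=1, c=8): slope 16, span 1
hull edge (i=1, c=8) to (i=2, c=-5): slope -13, span 1
Factored form: p(x) = -5 ⊗ (x ⊕ (-16)) ⊗ (x ⊕ 13)
Answer: roots = -16 (mult 1), 13 (mult 1)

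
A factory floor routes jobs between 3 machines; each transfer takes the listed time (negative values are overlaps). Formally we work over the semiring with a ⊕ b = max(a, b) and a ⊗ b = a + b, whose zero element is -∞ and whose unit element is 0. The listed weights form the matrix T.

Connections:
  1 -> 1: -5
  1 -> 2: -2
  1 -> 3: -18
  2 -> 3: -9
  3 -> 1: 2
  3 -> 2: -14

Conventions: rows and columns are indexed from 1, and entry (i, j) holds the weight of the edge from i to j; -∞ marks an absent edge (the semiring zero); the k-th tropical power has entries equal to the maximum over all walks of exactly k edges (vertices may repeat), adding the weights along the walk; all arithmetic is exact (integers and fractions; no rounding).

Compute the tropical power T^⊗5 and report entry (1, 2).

T^⊗2:
  [-10, -7, -11]
  [-7, -23, -∞]
  [-3, 0, -16]
T^⊗3:
  [-9, -12, -16]
  [-12, -9, -25]
  [-8, -5, -9]
T^⊗4:
  [-14, -11, -21]
  [-17, -14, -18]
  [-7, -10, -14]
T^⊗5:
  [-19, -16, -20]
  [-16, -19, -23]
  [-12, -9, -19]
Key observation: the optimum is the walk 1->1->2->3->1->2, with weight (-5) + (-2) + (-9) + 2 + (-2) = -16.
Optimal value attained by: walk 1->1->2->3->1->2.
Answer: (T^⊗5)[1][2] = -16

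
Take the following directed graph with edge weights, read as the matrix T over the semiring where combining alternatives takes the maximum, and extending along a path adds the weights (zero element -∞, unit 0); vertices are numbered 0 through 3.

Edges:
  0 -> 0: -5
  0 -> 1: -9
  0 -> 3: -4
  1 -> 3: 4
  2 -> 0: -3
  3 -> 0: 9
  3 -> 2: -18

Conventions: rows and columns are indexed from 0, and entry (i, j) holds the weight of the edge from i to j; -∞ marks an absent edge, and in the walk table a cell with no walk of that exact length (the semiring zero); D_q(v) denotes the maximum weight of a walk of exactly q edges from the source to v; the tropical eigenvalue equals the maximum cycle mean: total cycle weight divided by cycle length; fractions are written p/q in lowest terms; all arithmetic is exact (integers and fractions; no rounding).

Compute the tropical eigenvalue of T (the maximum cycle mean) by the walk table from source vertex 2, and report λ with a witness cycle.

q=0: [-∞, -∞, 0, -∞]
q=1: [-3, -∞, -∞, -∞]
q=2: [-8, -12, -∞, -7]
q=3: [2, -17, -25, -8]
q=4: [1, -7, -26, -2]
Optimal cycle mean attained by: cycle 0->3->0, total (-4) + 9, length 2.
Answer: λ = 5/2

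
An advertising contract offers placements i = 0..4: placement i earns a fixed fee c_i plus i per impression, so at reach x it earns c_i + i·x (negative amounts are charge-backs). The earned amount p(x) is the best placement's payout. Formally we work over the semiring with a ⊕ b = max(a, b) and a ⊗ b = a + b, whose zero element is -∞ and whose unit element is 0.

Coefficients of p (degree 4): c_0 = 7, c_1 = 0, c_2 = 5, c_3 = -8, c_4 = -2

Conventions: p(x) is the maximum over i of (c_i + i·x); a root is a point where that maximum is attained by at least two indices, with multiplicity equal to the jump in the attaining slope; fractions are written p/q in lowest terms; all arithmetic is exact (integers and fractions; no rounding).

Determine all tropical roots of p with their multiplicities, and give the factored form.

hull edge (i=0, c=7) to (i=2, c=5): slope -1, span 2
hull edge (i=2, c=5) to (i=4, c=-2): slope -7/2, span 2
Factored form: p(x) = -2 ⊗ (x ⊕ 1) ⊗ (x ⊕ 1) ⊗ (x ⊕ 7/2) ⊗ (x ⊕ 7/2)
Answer: roots = 1 (mult 2), 7/2 (mult 2)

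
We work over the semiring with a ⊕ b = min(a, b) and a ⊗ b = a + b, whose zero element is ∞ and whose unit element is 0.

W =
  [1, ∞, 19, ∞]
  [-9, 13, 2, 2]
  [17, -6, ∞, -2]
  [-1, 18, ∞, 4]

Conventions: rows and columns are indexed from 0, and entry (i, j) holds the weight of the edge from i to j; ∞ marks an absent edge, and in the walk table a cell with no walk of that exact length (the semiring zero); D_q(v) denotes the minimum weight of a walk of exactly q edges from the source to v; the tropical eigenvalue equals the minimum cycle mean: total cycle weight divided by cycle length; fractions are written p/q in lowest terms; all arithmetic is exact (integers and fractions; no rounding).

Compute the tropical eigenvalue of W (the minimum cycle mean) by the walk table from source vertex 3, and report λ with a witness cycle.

q=0: [∞, ∞, ∞, 0]
q=1: [-1, 18, ∞, 4]
q=2: [0, 22, 18, 8]
q=3: [1, 12, 19, 12]
q=4: [2, 13, 14, 14]
Optimal cycle mean attained by: cycle 1->2->1, total 2 + (-6), length 2.
Answer: λ = -2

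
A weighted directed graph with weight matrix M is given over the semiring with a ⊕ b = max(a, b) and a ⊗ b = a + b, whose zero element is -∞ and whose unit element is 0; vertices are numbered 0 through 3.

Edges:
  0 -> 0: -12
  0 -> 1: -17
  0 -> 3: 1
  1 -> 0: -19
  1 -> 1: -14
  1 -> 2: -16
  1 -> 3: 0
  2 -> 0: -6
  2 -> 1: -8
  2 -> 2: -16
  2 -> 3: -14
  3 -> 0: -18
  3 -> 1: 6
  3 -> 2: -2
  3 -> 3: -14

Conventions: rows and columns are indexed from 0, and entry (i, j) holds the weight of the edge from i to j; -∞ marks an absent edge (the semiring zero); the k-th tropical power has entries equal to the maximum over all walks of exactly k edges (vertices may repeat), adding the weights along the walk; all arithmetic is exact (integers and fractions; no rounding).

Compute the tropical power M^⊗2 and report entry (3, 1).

M^⊗2:
  [-17, 7, -1, -11]
  [-18, 6, -2, -14]
  [-18, -8, -16, -5]
  [-8, -8, -10, 6]
Key observation: the optimum is the walk 3->1->1, with weight 6 + (-14) = -8.
Optimal value attained by: walk 3->1->1.
Answer: (M^⊗2)[3][1] = -8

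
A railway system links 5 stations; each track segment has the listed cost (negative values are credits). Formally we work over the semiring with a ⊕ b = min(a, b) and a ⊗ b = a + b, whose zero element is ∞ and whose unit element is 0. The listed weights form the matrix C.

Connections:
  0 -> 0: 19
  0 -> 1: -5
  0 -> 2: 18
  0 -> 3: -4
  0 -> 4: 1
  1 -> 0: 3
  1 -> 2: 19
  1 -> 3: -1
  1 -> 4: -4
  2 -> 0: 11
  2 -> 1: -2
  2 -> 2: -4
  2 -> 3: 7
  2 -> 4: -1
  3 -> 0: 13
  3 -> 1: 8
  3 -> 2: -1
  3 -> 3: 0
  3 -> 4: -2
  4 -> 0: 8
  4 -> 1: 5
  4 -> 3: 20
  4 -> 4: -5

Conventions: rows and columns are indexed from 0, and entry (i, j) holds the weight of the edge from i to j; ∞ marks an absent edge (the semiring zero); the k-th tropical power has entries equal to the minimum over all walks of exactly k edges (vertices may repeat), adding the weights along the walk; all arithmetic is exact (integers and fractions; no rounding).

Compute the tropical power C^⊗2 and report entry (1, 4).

C^⊗2:
  [-2, 4, -5, -6, -9]
  [4, -2, -2, -1, -9]
  [1, -6, -8, -3, -6]
  [6, -3, -5, 0, -7]
  [3, 0, 19, 4, -10]
Key observation: the optimum is the walk 1->4->4, with weight (-4) + (-5) = -9.
Optimal value attained by: walk 1->4->4.
Answer: (C^⊗2)[1][4] = -9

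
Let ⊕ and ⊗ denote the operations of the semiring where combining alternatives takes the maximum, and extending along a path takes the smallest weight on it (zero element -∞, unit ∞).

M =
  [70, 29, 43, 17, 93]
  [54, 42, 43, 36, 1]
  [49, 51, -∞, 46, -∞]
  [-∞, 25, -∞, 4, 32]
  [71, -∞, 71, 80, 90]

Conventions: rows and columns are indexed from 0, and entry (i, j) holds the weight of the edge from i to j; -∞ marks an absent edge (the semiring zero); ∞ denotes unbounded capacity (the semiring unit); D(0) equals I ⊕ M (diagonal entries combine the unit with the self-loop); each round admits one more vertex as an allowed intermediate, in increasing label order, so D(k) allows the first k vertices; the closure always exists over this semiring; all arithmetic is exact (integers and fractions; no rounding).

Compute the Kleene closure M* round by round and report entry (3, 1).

D(0):
  [∞, 29, 43, 17, 93]
  [54, ∞, 43, 36, 1]
  [49, 51, ∞, 46, -∞]
  [-∞, 25, -∞, ∞, 32]
  [71, -∞, 71, 80, ∞]
D(1):
  [∞, 29, 43, 17, 93]
  [54, ∞, 43, 36, 54]
  [49, 51, ∞, 46, 49]
  [-∞, 25, -∞, ∞, 32]
  [71, 29, 71, 80, ∞]
D(2):
  [∞, 29, 43, 29, 93]
  [54, ∞, 43, 36, 54]
  [51, 51, ∞, 46, 51]
  [25, 25, 25, ∞, 32]
  [71, 29, 71, 80, ∞]
D(3):
  [∞, 43, 43, 43, 93]
  [54, ∞, 43, 43, 54]
  [51, 51, ∞, 46, 51]
  [25, 25, 25, ∞, 32]
  [71, 51, 71, 80, ∞]
D(4):
  [∞, 43, 43, 43, 93]
  [54, ∞, 43, 43, 54]
  [51, 51, ∞, 46, 51]
  [25, 25, 25, ∞, 32]
  [71, 51, 71, 80, ∞]
D(5):
  [∞, 51, 71, 80, 93]
  [54, ∞, 54, 54, 54]
  [51, 51, ∞, 51, 51]
  [32, 32, 32, ∞, 32]
  [71, 51, 71, 80, ∞]
Answer: M*[3][1] = 32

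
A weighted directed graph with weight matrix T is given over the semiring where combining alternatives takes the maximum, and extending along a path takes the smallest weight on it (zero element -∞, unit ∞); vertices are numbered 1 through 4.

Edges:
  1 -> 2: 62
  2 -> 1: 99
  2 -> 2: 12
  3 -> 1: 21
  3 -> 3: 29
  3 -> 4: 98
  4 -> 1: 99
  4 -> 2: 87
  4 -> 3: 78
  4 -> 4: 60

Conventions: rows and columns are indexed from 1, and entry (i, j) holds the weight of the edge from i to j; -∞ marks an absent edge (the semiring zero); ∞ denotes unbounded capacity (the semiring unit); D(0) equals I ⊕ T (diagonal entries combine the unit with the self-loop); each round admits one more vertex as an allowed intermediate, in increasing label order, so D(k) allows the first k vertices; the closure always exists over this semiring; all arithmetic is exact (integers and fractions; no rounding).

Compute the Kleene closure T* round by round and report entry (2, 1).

D(0):
  [∞, 62, -∞, -∞]
  [99, ∞, -∞, -∞]
  [21, -∞, ∞, 98]
  [99, 87, 78, ∞]
D(1):
  [∞, 62, -∞, -∞]
  [99, ∞, -∞, -∞]
  [21, 21, ∞, 98]
  [99, 87, 78, ∞]
D(2):
  [∞, 62, -∞, -∞]
  [99, ∞, -∞, -∞]
  [21, 21, ∞, 98]
  [99, 87, 78, ∞]
D(3):
  [∞, 62, -∞, -∞]
  [99, ∞, -∞, -∞]
  [21, 21, ∞, 98]
  [99, 87, 78, ∞]
D(4):
  [∞, 62, -∞, -∞]
  [99, ∞, -∞, -∞]
  [98, 87, ∞, 98]
  [99, 87, 78, ∞]
Answer: T*[2][1] = 99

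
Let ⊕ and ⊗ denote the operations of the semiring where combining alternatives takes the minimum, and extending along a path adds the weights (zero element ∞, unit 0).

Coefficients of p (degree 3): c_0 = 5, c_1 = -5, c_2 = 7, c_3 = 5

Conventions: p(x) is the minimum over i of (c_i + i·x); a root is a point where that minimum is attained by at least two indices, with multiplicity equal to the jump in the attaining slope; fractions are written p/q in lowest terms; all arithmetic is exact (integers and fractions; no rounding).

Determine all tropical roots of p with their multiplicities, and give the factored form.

hull edge (i=0, c=5) to (i=1, c=-5): slope -10, span 1
hull edge (i=1, c=-5) to (i=3, c=5): slope 5, span 2
Factored form: p(x) = 5 ⊗ (x ⊕ (-5)) ⊗ (x ⊕ (-5)) ⊗ (x ⊕ 10)
Answer: roots = -5 (mult 2), 10 (mult 1)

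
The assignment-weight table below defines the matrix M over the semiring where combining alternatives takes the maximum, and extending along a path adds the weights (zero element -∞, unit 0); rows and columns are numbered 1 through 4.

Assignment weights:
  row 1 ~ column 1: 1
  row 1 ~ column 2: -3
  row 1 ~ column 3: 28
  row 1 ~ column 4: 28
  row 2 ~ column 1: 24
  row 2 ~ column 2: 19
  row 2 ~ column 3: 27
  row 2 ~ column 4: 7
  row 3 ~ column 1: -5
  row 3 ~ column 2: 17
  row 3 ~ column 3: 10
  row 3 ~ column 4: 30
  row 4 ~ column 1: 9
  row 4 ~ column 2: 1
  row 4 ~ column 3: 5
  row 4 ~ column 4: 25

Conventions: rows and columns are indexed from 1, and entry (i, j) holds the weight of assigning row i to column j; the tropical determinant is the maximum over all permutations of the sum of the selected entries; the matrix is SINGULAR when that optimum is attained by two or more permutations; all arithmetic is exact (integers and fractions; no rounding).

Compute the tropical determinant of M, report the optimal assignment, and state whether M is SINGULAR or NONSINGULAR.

σ = (1, 2, 3, 4): 1 + 19 + 10 + 25 = 55
σ = (1, 2, 4, 3): 1 + 19 + 30 + 5 = 55
σ = (1, 3, 2, 4): 1 + 27 + 17 + 25 = 70
σ = (1, 3, 4, 2): 1 + 27 + 30 + 1 = 59
σ = (1, 4, 2, 3): 1 + 7 + 17 + 5 = 30
σ = (1, 4, 3, 2): 1 + 7 + 10 + 1 = 19
σ = (2, 1, 3, 4): (-3) + 24 + 10 + 25 = 56
σ = (2, 1, 4, 3): (-3) + 24 + 30 + 5 = 56
σ = (2, 3, 1, 4): (-3) + 27 + (-5) + 25 = 44
σ = (2, 3, 4, 1): (-3) + 27 + 30 + 9 = 63
σ = (2, 4, 1, 3): (-3) + 7 + (-5) + 5 = 4
σ = (2, 4, 3, 1): (-3) + 7 + 10 + 9 = 23
σ = (3, 1, 2, 4): 28 + 24 + 17 + 25 = 94
σ = (3, 1, 4, 2): 28 + 24 + 30 + 1 = 83
σ = (3, 2, 1, 4): 28 + 19 + (-5) + 25 = 67
σ = (3, 2, 4, 1): 28 + 19 + 30 + 9 = 86
σ = (3, 4, 1, 2): 28 + 7 + (-5) + 1 = 31
σ = (3, 4, 2, 1): 28 + 7 + 17 + 9 = 61
σ = (4, 1, 2, 3): 28 + 24 + 17 + 5 = 74
σ = (4, 1, 3, 2): 28 + 24 + 10 + 1 = 63
σ = (4, 2, 1, 3): 28 + 19 + (-5) + 5 = 47
σ = (4, 2, 3, 1): 28 + 19 + 10 + 9 = 66
σ = (4, 3, 1, 2): 28 + 27 + (-5) + 1 = 51
σ = (4, 3, 2, 1): 28 + 27 + 17 + 9 = 81
Optimal value attained by: σ = (3, 1, 2, 4).
Answer: det⊕(M) = 94; verdict: NONSINGULAR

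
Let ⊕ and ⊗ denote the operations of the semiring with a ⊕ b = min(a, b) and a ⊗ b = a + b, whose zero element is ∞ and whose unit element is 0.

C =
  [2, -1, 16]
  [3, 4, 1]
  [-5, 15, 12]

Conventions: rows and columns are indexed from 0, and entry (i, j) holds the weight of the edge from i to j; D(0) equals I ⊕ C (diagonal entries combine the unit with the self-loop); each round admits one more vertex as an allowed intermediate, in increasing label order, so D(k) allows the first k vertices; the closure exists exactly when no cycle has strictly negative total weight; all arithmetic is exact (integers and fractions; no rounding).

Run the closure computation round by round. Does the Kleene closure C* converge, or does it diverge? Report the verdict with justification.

D(0):
  [0, -1, 16]
  [3, 0, 1]
  [-5, 15, 0]
D(1):
  [0, -1, 16]
  [3, 0, 1]
  [-5, -6, 0]
Detection: at round 2, diagonal entry (2, 2) turns strictly negative.
Key observation: the cycle 2->0->1->2 has total weight (-5) + (-1) + 1, which is strictly negative.
Answer: DIVERGES — negative cycle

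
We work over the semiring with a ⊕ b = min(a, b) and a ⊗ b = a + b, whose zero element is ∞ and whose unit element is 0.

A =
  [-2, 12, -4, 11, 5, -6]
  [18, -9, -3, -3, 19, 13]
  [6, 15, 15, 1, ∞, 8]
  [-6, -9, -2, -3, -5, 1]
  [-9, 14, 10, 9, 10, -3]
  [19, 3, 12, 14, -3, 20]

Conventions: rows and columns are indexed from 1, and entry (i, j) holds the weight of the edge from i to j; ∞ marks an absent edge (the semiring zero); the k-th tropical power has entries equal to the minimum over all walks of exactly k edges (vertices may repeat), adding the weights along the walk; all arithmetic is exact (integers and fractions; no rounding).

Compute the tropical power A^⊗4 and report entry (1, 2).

A^⊗2:
  [-4, -3, -6, -3, -9, -8]
  [-9, -18, -12, -12, -8, -2]
  [-5, -8, -1, -2, -4, 0]
  [-14, -18, -12, -12, -8, -12]
  [-11, 0, -13, 2, -6, -15]
  [-12, -6, 0, 0, 7, -6]
A^⊗3:
  [-18, -12, -8, -6, -11, -12]
  [-18, -27, -21, -21, -17, -15]
  [-13, -17, -11, -11, -7, -11]
  [-18, -27, -21, -21, -17, -20]
  [-15, -12, -15, -12, -18, -17]
  [-14, -15, -16, -9, -9, -18]
A^⊗4:
  [-20, -21, -22, -15, -15, -24]
  [-27, -36, -30, -30, -26, -24]
  [-17, -26, -20, -20, -16, -19]
  [-27, -36, -30, -30, -26, -24]
  [-27, -21, -19, -15, -20, -21]
  [-18, -24, -18, -18, -21, -20]
Key observation: the optimum is the walk 1->3->4->2->2, with weight (-4) + 1 + (-9) + (-9) = -21.
Optimal value attained by: walk 1->3->4->2->2.
Answer: (A^⊗4)[1][2] = -21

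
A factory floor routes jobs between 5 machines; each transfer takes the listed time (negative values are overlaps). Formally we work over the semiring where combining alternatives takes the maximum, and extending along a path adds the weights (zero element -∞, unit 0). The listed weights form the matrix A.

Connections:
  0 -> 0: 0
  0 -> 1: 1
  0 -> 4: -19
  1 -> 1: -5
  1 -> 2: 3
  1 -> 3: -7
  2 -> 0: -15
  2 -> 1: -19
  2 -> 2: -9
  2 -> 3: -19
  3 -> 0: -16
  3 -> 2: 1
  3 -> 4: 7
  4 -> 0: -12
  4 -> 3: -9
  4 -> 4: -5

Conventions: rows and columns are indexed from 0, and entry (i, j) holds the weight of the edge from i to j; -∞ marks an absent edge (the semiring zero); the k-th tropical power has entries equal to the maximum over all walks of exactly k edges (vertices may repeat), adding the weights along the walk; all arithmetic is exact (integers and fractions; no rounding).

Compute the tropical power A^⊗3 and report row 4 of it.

A^⊗2:
  [0, 1, 4, -6, -19]
  [-12, -10, -2, -12, 0]
  [-15, -14, -16, -26, -12]
  [-5, -15, -8, -2, 2]
  [-12, -11, -8, -14, -2]
A^⊗3:
  [0, 1, 4, -6, 1]
  [-12, -11, -7, -9, -5]
  [-15, -14, -11, -21, -17]
  [-5, -4, -1, -7, 5]
  [-12, -11, -8, -11, -7]
Answer: row 4 of A^⊗3 = [-12, -11, -8, -11, -7]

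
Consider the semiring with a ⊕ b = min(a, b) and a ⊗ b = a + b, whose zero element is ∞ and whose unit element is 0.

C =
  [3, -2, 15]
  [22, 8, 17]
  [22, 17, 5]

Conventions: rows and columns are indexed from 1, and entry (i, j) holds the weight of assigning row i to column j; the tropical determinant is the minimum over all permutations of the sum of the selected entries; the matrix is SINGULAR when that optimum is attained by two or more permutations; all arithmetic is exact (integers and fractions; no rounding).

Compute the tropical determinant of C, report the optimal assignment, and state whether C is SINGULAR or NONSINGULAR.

σ = (1, 2, 3): 3 + 8 + 5 = 16
σ = (1, 3, 2): 3 + 17 + 17 = 37
σ = (2, 1, 3): (-2) + 22 + 5 = 25
σ = (2, 3, 1): (-2) + 17 + 22 = 37
σ = (3, 1, 2): 15 + 22 + 17 = 54
σ = (3, 2, 1): 15 + 8 + 22 = 45
Optimal value attained by: σ = (1, 2, 3).
Answer: det⊕(C) = 16; verdict: NONSINGULAR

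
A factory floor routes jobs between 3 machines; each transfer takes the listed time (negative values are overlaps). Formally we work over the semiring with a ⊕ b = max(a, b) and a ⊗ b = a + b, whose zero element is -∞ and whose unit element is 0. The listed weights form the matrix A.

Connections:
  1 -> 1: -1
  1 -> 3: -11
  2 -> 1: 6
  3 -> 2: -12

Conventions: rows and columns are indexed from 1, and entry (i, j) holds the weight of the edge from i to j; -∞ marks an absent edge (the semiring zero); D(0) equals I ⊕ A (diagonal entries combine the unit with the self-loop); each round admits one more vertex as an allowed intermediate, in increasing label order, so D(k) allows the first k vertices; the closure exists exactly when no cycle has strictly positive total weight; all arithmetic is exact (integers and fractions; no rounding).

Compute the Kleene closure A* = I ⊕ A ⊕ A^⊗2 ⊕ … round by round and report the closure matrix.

D(0):
  [0, -∞, -11]
  [6, 0, -∞]
  [-∞, -12, 0]
D(1):
  [0, -∞, -11]
  [6, 0, -5]
  [-∞, -12, 0]
D(2):
  [0, -∞, -11]
  [6, 0, -5]
  [-6, -12, 0]
D(3):
  [0, -23, -11]
  [6, 0, -5]
  [-6, -12, 0]
Answer: A* = [[0, -23, -11], [6, 0, -5], [-6, -12, 0]]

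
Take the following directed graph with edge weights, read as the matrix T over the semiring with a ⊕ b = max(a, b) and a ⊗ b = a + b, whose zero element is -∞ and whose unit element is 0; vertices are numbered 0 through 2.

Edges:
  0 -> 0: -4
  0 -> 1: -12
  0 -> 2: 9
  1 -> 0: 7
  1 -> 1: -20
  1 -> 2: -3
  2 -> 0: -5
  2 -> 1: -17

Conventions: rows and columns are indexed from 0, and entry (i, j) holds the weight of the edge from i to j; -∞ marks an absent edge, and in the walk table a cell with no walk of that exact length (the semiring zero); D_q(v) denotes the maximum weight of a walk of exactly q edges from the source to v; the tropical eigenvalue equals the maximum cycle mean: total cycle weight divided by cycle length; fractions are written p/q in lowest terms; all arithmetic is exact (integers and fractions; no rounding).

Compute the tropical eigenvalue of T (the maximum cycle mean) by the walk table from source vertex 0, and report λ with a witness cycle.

q=0: [0, -∞, -∞]
q=1: [-4, -12, 9]
q=2: [4, -8, 5]
q=3: [0, -8, 13]
Optimal cycle mean attained by: cycle 0->2->0, total 9 + (-5), length 2.
Answer: λ = 2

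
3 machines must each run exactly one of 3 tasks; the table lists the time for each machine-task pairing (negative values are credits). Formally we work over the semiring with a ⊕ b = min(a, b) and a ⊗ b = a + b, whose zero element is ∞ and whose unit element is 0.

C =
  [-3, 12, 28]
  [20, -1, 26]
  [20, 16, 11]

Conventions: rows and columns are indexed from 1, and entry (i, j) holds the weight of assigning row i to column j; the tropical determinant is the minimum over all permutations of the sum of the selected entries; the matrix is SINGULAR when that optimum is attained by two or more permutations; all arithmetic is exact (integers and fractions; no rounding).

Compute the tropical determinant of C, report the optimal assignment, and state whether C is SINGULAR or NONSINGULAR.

σ = (1, 2, 3): (-3) + (-1) + 11 = 7
σ = (1, 3, 2): (-3) + 26 + 16 = 39
σ = (2, 1, 3): 12 + 20 + 11 = 43
σ = (2, 3, 1): 12 + 26 + 20 = 58
σ = (3, 1, 2): 28 + 20 + 16 = 64
σ = (3, 2, 1): 28 + (-1) + 20 = 47
Optimal value attained by: σ = (1, 2, 3).
Answer: det⊕(C) = 7; verdict: NONSINGULAR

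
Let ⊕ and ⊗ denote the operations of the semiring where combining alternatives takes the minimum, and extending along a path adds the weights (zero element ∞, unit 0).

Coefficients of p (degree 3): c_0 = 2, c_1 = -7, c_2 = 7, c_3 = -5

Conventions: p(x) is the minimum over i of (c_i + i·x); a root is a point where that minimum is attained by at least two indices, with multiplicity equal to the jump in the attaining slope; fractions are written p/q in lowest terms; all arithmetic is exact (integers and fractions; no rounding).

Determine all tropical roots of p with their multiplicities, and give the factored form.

hull edge (i=0, c=2) to (i=1, c=-7): slope -9, span 1
hull edge (i=1, c=-7) to (i=3, c=-5): slope 1, span 2
Factored form: p(x) = -5 ⊗ (x ⊕ (-1)) ⊗ (x ⊕ (-1)) ⊗ (x ⊕ 9)
Answer: roots = -1 (mult 2), 9 (mult 1)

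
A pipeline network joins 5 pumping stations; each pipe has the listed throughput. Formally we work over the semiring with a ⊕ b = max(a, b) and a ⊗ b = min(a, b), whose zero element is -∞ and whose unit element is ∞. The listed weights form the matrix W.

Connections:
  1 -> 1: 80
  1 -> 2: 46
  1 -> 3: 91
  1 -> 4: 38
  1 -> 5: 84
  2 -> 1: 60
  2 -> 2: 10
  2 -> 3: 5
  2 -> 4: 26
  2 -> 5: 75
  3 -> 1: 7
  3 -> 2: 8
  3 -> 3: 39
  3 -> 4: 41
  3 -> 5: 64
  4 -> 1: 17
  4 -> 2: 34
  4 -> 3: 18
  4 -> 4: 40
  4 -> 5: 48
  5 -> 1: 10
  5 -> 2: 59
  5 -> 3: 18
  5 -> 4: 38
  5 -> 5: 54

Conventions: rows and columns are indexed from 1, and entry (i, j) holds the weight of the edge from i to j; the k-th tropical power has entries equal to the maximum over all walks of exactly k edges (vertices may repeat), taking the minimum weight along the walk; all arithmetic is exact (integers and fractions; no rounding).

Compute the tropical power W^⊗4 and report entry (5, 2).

W^⊗2:
  [80, 59, 80, 41, 80]
  [60, 59, 60, 38, 60]
  [17, 59, 39, 40, 54]
  [34, 48, 18, 40, 48]
  [59, 54, 18, 38, 59]
W^⊗3:
  [80, 59, 80, 41, 80]
  [60, 59, 60, 41, 60]
  [59, 54, 39, 40, 59]
  [48, 48, 34, 40, 48]
  [59, 59, 59, 38, 59]
W^⊗4:
  [80, 59, 80, 41, 80]
  [60, 59, 60, 41, 60]
  [59, 59, 59, 40, 59]
  [48, 48, 48, 40, 48]
  [59, 59, 59, 41, 59]
Key observation: the optimum is the walk 5->2->1->5->2, with weight 59 min 60 min 84 min 59 = 59.
Optimal value attained by: walk 5->2->1->5->2.
Answer: (W^⊗4)[5][2] = 59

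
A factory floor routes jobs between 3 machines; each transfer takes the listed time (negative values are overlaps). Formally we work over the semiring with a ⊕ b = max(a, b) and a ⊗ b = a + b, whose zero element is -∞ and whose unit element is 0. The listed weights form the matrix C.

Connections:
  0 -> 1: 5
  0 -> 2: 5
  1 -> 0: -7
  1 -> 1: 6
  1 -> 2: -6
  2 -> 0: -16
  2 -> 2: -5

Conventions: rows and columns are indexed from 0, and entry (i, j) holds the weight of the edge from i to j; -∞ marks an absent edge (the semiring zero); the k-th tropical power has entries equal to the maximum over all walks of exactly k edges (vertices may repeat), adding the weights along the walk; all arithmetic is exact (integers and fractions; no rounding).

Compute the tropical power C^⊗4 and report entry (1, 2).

C^⊗2:
  [-2, 11, 0]
  [-1, 12, 0]
  [-21, -11, -10]
C^⊗3:
  [4, 17, 5]
  [5, 18, 6]
  [-18, -5, -15]
C^⊗4:
  [10, 23, 11]
  [11, 24, 12]
  [-12, 1, -11]
Key observation: the optimum is the walk 1->1->1->1->2, with weight 6 + 6 + 6 + (-6) = 12.
Optimal value attained by: walk 1->1->1->1->2.
Answer: (C^⊗4)[1][2] = 12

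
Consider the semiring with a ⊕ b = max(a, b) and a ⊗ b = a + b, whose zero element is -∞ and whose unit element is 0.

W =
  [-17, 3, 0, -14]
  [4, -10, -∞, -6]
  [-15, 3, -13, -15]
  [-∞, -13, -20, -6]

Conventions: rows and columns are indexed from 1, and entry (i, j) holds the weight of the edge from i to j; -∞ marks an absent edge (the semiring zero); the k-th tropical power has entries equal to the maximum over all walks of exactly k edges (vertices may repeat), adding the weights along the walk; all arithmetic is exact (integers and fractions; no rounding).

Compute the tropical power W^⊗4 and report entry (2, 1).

W^⊗2:
  [7, 3, -13, -3]
  [-6, 7, 4, -10]
  [7, -7, -15, -3]
  [-9, -17, -26, -12]
W^⊗3:
  [7, 10, 7, -3]
  [11, 7, -6, 1]
  [-3, 10, 7, -7]
  [-13, -6, -9, -18]
W^⊗4:
  [14, 10, 7, 4]
  [11, 14, 11, 1]
  [14, 10, -3, 4]
  [-2, -6, -13, -12]
Key observation: the optimum is the walk 2->1->3->2->1, with weight 4 + 0 + 3 + 4 = 11.
Optimal value attained by: walk 2->1->3->2->1.
Answer: (W^⊗4)[2][1] = 11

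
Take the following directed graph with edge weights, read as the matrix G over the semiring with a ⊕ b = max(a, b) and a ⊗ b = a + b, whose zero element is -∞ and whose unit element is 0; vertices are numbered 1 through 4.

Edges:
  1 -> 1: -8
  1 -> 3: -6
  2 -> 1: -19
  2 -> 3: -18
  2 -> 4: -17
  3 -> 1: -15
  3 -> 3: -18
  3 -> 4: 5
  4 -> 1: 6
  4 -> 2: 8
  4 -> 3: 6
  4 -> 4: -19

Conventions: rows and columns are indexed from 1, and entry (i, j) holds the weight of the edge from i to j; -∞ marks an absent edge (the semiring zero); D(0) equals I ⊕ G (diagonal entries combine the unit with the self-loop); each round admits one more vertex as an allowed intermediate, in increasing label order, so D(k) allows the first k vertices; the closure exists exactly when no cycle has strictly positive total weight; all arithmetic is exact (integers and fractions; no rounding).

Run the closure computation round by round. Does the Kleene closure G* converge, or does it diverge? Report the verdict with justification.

D(0):
  [0, -∞, -6, -∞]
  [-19, 0, -18, -17]
  [-15, -∞, 0, 5]
  [6, 8, 6, 0]
D(1):
  [0, -∞, -6, -∞]
  [-19, 0, -18, -17]
  [-15, -∞, 0, 5]
  [6, 8, 6, 0]
D(2):
  [0, -∞, -6, -∞]
  [-19, 0, -18, -17]
  [-15, -∞, 0, 5]
  [6, 8, 6, 0]
Detection: at round 3, diagonal entry (4, 4) turns strictly positive.
Key observation: the cycle 4->1->3->4 has total weight 6 + (-6) + 5, which is strictly positive.
Answer: DIVERGES — positive cycle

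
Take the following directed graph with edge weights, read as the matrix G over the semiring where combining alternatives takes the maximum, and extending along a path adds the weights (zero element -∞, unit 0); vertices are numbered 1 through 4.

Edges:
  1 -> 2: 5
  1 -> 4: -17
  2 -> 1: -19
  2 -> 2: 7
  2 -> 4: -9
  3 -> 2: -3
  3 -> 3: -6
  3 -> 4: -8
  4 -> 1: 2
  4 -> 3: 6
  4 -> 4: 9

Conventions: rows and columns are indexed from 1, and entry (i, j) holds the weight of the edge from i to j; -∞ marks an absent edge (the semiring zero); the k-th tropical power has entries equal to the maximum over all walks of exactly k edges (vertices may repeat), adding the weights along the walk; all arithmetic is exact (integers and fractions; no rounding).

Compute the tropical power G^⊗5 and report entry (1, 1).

G^⊗2:
  [-14, 12, -11, -4]
  [-7, 14, -3, 0]
  [-6, 4, -2, 1]
  [11, 7, 15, 18]
G^⊗3:
  [-2, 19, 2, 5]
  [2, 21, 6, 9]
  [3, 11, 7, 10]
  [20, 16, 24, 27]
G^⊗4:
  [7, 26, 11, 14]
  [11, 28, 15, 18]
  [12, 18, 16, 19]
  [29, 25, 33, 36]
G^⊗5:
  [16, 33, 20, 23]
  [20, 35, 24, 27]
  [21, 25, 25, 28]
  [38, 34, 42, 45]
Key observation: the optimum is the walk 1->2->4->4->4->1, with weight 5 + (-9) + 9 + 9 + 2 = 16.
Optimal value attained by: walk 1->2->4->4->4->1.
Answer: (G^⊗5)[1][1] = 16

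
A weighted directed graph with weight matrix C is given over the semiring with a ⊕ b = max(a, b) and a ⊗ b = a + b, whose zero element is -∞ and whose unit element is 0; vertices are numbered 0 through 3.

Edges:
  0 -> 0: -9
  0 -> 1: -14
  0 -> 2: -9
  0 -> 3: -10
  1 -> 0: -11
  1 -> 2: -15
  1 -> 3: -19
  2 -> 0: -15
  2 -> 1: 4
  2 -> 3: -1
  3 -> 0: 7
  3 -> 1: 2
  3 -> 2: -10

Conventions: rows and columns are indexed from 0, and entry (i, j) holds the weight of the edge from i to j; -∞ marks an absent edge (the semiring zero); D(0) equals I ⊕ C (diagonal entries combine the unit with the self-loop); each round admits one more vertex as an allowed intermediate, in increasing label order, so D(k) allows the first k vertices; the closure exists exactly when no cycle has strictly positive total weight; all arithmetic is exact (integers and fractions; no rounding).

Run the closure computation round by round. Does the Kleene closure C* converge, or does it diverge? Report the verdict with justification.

D(0):
  [0, -14, -9, -10]
  [-11, 0, -15, -19]
  [-15, 4, 0, -1]
  [7, 2, -10, 0]
D(1):
  [0, -14, -9, -10]
  [-11, 0, -15, -19]
  [-15, 4, 0, -1]
  [7, 2, -2, 0]
D(2):
  [0, -14, -9, -10]
  [-11, 0, -15, -19]
  [-7, 4, 0, -1]
  [7, 2, -2, 0]
D(3):
  [0, -5, -9, -10]
  [-11, 0, -15, -16]
  [-7, 4, 0, -1]
  [7, 2, -2, 0]
D(4):
  [0, -5, -9, -10]
  [-9, 0, -15, -16]
  [6, 4, 0, -1]
  [7, 2, -2, 0]
Key observation: every diagonal entry stays at the unit through all rounds, so no improving cycle exists.
Answer: CONVERGES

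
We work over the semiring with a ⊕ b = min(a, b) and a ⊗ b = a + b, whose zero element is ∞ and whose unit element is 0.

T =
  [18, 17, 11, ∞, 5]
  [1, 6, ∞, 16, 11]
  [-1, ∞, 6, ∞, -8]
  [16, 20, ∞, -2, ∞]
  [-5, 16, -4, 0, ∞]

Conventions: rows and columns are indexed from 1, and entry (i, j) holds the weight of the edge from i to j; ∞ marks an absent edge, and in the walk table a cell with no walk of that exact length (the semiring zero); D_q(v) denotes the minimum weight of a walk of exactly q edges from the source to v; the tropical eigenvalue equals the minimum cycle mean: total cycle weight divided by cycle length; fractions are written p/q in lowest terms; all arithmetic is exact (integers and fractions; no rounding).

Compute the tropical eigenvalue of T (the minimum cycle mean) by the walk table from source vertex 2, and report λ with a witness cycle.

q=0: [∞, 0, ∞, ∞, ∞]
q=1: [1, 6, ∞, 16, 11]
q=2: [6, 12, 7, 11, 6]
q=3: [1, 18, 2, 6, -1]
q=4: [-6, 15, -5, -1, -6]
q=5: [-11, 10, -10, -6, -13]
Optimal cycle mean attained by: cycle 3->5->3, total (-8) + (-4), length 2.
Answer: λ = -6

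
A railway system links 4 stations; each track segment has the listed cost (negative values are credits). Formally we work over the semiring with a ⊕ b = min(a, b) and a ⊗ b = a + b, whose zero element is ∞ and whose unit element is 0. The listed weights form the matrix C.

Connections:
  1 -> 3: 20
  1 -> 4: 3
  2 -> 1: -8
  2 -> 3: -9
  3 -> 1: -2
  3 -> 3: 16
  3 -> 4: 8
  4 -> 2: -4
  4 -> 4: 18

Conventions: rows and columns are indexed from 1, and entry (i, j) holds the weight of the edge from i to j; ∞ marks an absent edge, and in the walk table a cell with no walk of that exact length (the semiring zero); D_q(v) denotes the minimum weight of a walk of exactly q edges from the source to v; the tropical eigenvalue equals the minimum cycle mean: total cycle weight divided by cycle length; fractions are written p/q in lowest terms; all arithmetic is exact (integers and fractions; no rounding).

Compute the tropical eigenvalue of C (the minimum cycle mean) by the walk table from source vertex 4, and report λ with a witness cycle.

q=0: [∞, ∞, ∞, 0]
q=1: [∞, -4, ∞, 18]
q=2: [-12, 14, -13, 36]
q=3: [-15, 32, 3, -9]
q=4: [1, -13, 5, -12]
Optimal cycle mean attained by: cycle 1->4->2->1, total 3 + (-4) + (-8), length 3.
Answer: λ = -3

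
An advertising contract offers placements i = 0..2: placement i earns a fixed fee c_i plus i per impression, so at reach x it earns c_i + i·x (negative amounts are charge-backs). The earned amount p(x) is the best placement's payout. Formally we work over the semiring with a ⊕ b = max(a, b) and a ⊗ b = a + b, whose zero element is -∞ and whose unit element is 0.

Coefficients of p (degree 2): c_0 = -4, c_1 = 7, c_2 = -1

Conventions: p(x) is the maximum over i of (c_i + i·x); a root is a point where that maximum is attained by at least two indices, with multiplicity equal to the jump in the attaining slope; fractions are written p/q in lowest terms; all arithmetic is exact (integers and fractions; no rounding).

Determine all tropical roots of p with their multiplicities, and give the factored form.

hull edge (i=0, c=-4) to (i=1, c=7): slope 11, span 1
hull edge (i=1, c=7) to (i=2, c=-1): slope -8, span 1
Factored form: p(x) = -1 ⊗ (x ⊕ (-11)) ⊗ (x ⊕ 8)
Answer: roots = -11 (mult 1), 8 (mult 1)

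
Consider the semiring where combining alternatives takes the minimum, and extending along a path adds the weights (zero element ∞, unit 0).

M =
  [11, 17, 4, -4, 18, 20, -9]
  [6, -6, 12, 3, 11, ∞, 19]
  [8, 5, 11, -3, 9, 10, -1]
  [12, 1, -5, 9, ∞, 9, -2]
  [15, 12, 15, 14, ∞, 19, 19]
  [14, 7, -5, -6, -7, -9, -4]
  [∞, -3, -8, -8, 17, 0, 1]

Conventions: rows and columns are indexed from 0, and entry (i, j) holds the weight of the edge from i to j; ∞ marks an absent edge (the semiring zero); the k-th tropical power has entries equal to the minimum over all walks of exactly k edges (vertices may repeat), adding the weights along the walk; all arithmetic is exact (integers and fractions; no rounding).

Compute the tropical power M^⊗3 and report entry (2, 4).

M^⊗2:
  [8, -12, -17, -17, 8, -9, -8]
  [0, -12, -2, -3, 5, 12, -3]
  [9, -4, -9, -9, 3, -1, -5]
  [3, -5, -10, -10, 2, -2, -6]
  [18, 6, 9, 11, 12, 10, 6]
  [3, -7, -14, -15, -16, -18, -13]
  [0, -9, -13, -11, -7, -9, -10]
M^⊗3:
  [-9, -18, -22, -20, -16, -18, -19]
  [-6, -18, -11, -11, -1, -3, -9]
  [-1, -10, -14, -13, -8, -10, -11]
  [-2, -11, -15, -14, -9, -11, -12]
  [12, 0, -2, -2, 3, 1, 6]
  [-6, -16, -23, -24, -25, -27, -22]
  [-5, -15, -18, -18, -16, -18, -14]
Key observation: the optimum is the walk 2->6->5->4, with weight (-1) + 0 + (-7) = -8.
Optimal value attained by: walk 2->6->5->4.
Answer: (M^⊗3)[2][4] = -8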